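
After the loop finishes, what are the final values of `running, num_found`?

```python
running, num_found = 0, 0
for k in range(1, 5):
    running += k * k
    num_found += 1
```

Let's trace through this code step by step.

Initialize: running = 0
Initialize: num_found = 0
Entering loop: for k in range(1, 5):
After iteration 1: k = 1, running = 1, num_found = 1
After iteration 2: k = 2, running = 5, num_found = 2
After iteration 3: k = 3, running = 14, num_found = 3
After iteration 4: k = 4, running = 30, num_found = 4
Loop ends.

Final answer: 30, 4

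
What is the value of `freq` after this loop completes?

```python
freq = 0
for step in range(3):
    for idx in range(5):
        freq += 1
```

Let's trace through this code step by step.

Initialize: freq = 0
Entering loop: for step in range(3):
After iteration 1: step = 0, freq = 5
After iteration 2: step = 1, freq = 10
After iteration 3: step = 2, freq = 15
Loop ends.

Final answer: 15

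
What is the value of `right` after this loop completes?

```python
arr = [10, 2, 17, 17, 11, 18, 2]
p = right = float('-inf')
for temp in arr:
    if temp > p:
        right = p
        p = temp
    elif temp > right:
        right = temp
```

Let's trace through this code step by step.

Initialize: arr = [10, 2, 17, 17, 11, 18, 2]
Initialize: p = -inf
Initialize: right = -inf
Entering loop: for temp in arr:
After iteration 1: temp = 10, p = 10, right = -inf
After iteration 2: temp = 2, p = 10, right = 2
After iteration 3: temp = 17, p = 17, right = 10
After iteration 4: temp = 17, p = 17, right = 17
After iteration 5: temp = 11, p = 17, right = 17
After iteration 6: temp = 18, p = 18, right = 17
After iteration 7: temp = 2, p = 18, right = 17
Loop ends.

Final answer: 17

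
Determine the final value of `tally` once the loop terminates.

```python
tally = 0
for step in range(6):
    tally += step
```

Let's trace through this code step by step.

Initialize: tally = 0
Entering loop: for step in range(6):
After iteration 1: step = 0, tally = 0
After iteration 2: step = 1, tally = 1
After iteration 3: step = 2, tally = 3
After iteration 4: step = 3, tally = 6
After iteration 5: step = 4, tally = 10
After iteration 6: step = 5, tally = 15
Loop ends.

Final answer: 15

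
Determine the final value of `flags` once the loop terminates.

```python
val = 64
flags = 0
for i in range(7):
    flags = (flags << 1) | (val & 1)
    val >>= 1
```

Let's trace through this code step by step.

Initialize: val = 64
Initialize: flags = 0
Entering loop: for i in range(7):
After iteration 1: i = 0, val = 32, flags = 0
After iteration 2: i = 1, val = 16, flags = 0
After iteration 3: i = 2, val = 8, flags = 0
After iteration 4: i = 3, val = 4, flags = 0
After iteration 5: i = 4, val = 2, flags = 0
After iteration 6: i = 5, val = 1, flags = 0
After iteration 7: i = 6, val = 0, flags = 1
Loop ends.

Final answer: 1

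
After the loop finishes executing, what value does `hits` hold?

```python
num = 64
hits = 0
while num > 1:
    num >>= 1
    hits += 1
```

Let's trace through this code step by step.

Initialize: num = 64
Initialize: hits = 0
Entering loop: while num > 1:
After iteration 1: num = 32, hits = 1
After iteration 2: num = 16, hits = 2
After iteration 3: num = 8, hits = 3
After iteration 4: num = 4, hits = 4
After iteration 5: num = 2, hits = 5
After iteration 6: num = 1, hits = 6
Loop ends.

Final answer: 6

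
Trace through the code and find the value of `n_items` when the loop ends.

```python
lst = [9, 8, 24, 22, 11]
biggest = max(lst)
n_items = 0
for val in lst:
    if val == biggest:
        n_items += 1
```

Let's trace through this code step by step.

Initialize: lst = [9, 8, 24, 22, 11]
Initialize: biggest = 24
Initialize: n_items = 0
Entering loop: for val in lst:
After iteration 1: val = 9, n_items = 0
After iteration 2: val = 8, n_items = 0
After iteration 3: val = 24, n_items = 1
After iteration 4: val = 22, n_items = 1
After iteration 5: val = 11, n_items = 1
Loop ends.

Final answer: 1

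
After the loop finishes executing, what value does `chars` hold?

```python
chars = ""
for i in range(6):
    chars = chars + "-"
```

Let's trace through this code step by step.

Initialize: chars = ''
Entering loop: for i in range(6):
After iteration 1: i = 0, chars = '-'
After iteration 2: i = 1, chars = '--'
After iteration 3: i = 2, chars = '---'
After iteration 4: i = 3, chars = '----'
After iteration 5: i = 4, chars = '-----'
After iteration 6: i = 5, chars = '------'
Loop ends.

Final answer: '------'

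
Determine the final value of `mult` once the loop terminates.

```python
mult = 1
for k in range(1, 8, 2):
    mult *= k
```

Let's trace through this code step by step.

Initialize: mult = 1
Entering loop: for k in range(1, 8, 2):
After iteration 1: k = 1, mult = 1
After iteration 2: k = 3, mult = 3
After iteration 3: k = 5, mult = 15
After iteration 4: k = 7, mult = 105
Loop ends.

Final answer: 105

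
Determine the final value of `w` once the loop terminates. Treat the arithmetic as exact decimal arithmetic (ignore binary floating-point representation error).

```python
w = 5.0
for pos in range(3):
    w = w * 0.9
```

Let's trace through this code step by step.

Initialize: w = 5.0
Entering loop: for pos in range(3):
After iteration 1: pos = 0, w = 4.5
After iteration 2: pos = 1, w = 4.05
After iteration 3: pos = 2, w = 3.645
Loop ends.

Final answer: 3.645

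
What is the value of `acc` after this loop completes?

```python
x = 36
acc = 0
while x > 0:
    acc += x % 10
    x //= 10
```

Let's trace through this code step by step.

Initialize: x = 36
Initialize: acc = 0
Entering loop: while x > 0:
After iteration 1: x = 3, acc = 6
After iteration 2: x = 0, acc = 9
Loop ends.

Final answer: 9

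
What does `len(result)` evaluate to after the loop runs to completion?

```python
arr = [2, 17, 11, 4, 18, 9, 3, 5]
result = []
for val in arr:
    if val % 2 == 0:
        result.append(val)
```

Let's trace through this code step by step.

Initialize: arr = [2, 17, 11, 4, 18, 9, 3, 5]
Initialize: result = []
Entering loop: for val in arr:
After iteration 1: val = 2, result = [2]
After iteration 2: val = 17, result = [2]
After iteration 3: val = 11, result = [2]
After iteration 4: val = 4, result = [2, 4]
After iteration 5: val = 18, result = [2, 4, 18]
After iteration 6: val = 9, result = [2, 4, 18]
After iteration 7: val = 3, result = [2, 4, 18]
After iteration 8: val = 5, result = [2, 4, 18]
Loop ends.
len(result) = 3

Final answer: 3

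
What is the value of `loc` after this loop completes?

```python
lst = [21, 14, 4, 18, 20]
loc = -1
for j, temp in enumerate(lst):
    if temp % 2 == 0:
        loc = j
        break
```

Let's trace through this code step by step.

Initialize: lst = [21, 14, 4, 18, 20]
Initialize: loc = -1
Entering loop: for j, temp in enumerate(lst):
After iteration 1: j = 0, temp = 21, loc = -1
After iteration 2: j = 1, temp = 14, loc = 1
Loop ends.

Final answer: 1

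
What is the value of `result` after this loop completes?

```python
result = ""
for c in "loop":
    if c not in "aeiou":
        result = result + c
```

Let's trace through this code step by step.

Initialize: result = ''
Entering loop: for c in "loop":
After iteration 1: c = 'l', result = 'l'
After iteration 2: c = 'o', result = 'l'
After iteration 3: c = 'o', result = 'l'
After iteration 4: c = 'p', result = 'lp'
Loop ends.

Final answer: 'lp'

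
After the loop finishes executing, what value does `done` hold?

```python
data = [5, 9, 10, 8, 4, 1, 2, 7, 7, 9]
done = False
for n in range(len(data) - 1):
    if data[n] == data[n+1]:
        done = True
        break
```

Let's trace through this code step by step.

Initialize: data = [5, 9, 10, 8, 4, 1, 2, 7, 7, 9]
Initialize: done = False
Entering loop: for n in range(len(data) - 1):
After iteration 1: n = 0, done = False
After iteration 2: n = 1, done = False
After iteration 3: n = 2, done = False
After iteration 4: n = 3, done = False
After iteration 5: n = 4, done = False
After iteration 6: n = 5, done = False
After iteration 7: n = 6, done = False
After iteration 8: n = 7, done = True
Loop ends.

Final answer: True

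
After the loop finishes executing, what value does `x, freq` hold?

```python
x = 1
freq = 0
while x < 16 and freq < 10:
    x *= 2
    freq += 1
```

Let's trace through this code step by step.

Initialize: x = 1
Initialize: freq = 0
Entering loop: while x < 16 and freq < 10:
After iteration 1: x = 2, freq = 1
After iteration 2: x = 4, freq = 2
After iteration 3: x = 8, freq = 3
After iteration 4: x = 16, freq = 4
Loop ends.

Final answer: 16, 4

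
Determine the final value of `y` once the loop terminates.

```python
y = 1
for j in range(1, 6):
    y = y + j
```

Let's trace through this code step by step.

Initialize: y = 1
Entering loop: for j in range(1, 6):
After iteration 1: j = 1, y = 2
After iteration 2: j = 2, y = 4
After iteration 3: j = 3, y = 7
After iteration 4: j = 4, y = 11
After iteration 5: j = 5, y = 16
Loop ends.

Final answer: 16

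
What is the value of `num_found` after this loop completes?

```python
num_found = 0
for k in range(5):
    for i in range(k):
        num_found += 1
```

Let's trace through this code step by step.

Initialize: num_found = 0
Entering loop: for k in range(5):
After iteration 1: k = 0, num_found = 0
After iteration 2: k = 1, num_found = 1, i = 0
After iteration 3: k = 2, num_found = 3, i = 1
After iteration 4: k = 3, num_found = 6, i = 2
After iteration 5: k = 4, num_found = 10, i = 3
Loop ends.

Final answer: 10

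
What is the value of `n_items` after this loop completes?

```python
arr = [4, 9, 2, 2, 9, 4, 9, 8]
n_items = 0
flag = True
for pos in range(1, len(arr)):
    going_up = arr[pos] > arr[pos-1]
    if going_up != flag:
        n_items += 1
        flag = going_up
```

Let's trace through this code step by step.

Initialize: arr = [4, 9, 2, 2, 9, 4, 9, 8]
Initialize: n_items = 0
Initialize: flag = True
Entering loop: for pos in range(1, len(arr)):
After iteration 1: pos = 1, n_items = 0, flag = True, going_up = True
After iteration 2: pos = 2, n_items = 1, flag = False, going_up = False
After iteration 3: pos = 3, n_items = 1, flag = False, going_up = False
After iteration 4: pos = 4, n_items = 2, flag = True, going_up = True
After iteration 5: pos = 5, n_items = 3, flag = False, going_up = False
After iteration 6: pos = 6, n_items = 4, flag = True, going_up = True
After iteration 7: pos = 7, n_items = 5, flag = False, going_up = False
Loop ends.

Final answer: 5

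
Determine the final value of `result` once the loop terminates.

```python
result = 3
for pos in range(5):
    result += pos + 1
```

Let's trace through this code step by step.

Initialize: result = 3
Entering loop: for pos in range(5):
After iteration 1: pos = 0, result = 4
After iteration 2: pos = 1, result = 6
After iteration 3: pos = 2, result = 9
After iteration 4: pos = 3, result = 13
After iteration 5: pos = 4, result = 18
Loop ends.

Final answer: 18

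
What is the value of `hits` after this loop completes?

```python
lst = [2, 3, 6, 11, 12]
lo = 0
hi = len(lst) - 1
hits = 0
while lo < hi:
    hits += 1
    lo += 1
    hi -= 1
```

Let's trace through this code step by step.

Initialize: lst = [2, 3, 6, 11, 12]
Initialize: lo = 0
Initialize: hi = 4
Initialize: hits = 0
Entering loop: while lo < hi:
After iteration 1: lo = 1, hi = 3, hits = 1
After iteration 2: lo = 2, hi = 2, hits = 2
Loop ends.

Final answer: 2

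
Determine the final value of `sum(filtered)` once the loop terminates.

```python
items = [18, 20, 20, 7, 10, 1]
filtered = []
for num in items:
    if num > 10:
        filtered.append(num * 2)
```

Let's trace through this code step by step.

Initialize: items = [18, 20, 20, 7, 10, 1]
Initialize: filtered = []
Entering loop: for num in items:
After iteration 1: num = 18, filtered = [36]
After iteration 2: num = 20, filtered = [36, 40]
After iteration 3: num = 20, filtered = [36, 40, 40]
After iteration 4: num = 7, filtered = [36, 40, 40]
After iteration 5: num = 10, filtered = [36, 40, 40]
After iteration 6: num = 1, filtered = [36, 40, 40]
Loop ends.
sum(filtered) = 116

Final answer: 116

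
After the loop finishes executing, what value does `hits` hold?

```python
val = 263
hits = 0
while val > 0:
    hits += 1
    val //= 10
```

Let's trace through this code step by step.

Initialize: val = 263
Initialize: hits = 0
Entering loop: while val > 0:
After iteration 1: val = 26, hits = 1
After iteration 2: val = 2, hits = 2
After iteration 3: val = 0, hits = 3
Loop ends.

Final answer: 3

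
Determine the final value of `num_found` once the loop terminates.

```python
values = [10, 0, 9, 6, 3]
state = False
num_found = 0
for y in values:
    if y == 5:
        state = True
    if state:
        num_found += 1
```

Let's trace through this code step by step.

Initialize: values = [10, 0, 9, 6, 3]
Initialize: state = False
Initialize: num_found = 0
Entering loop: for y in values:
After iteration 1: y = 10, num_found = 0
After iteration 2: y = 0, num_found = 0
After iteration 3: y = 9, num_found = 0
After iteration 4: y = 6, num_found = 0
After iteration 5: y = 3, num_found = 0
Loop ends.

Final answer: 0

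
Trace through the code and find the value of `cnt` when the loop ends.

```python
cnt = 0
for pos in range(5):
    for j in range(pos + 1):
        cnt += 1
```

Let's trace through this code step by step.

Initialize: cnt = 0
Entering loop: for pos in range(5):
After iteration 1: pos = 0, cnt = 1, j = 0
After iteration 2: pos = 1, cnt = 3, j = 1
After iteration 3: pos = 2, cnt = 6, j = 2
After iteration 4: pos = 3, cnt = 10, j = 3
After iteration 5: pos = 4, cnt = 15, j = 4
Loop ends.

Final answer: 15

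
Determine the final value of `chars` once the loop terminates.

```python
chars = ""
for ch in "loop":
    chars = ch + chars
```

Let's trace through this code step by step.

Initialize: chars = ''
Entering loop: for ch in "loop":
After iteration 1: ch = 'l', chars = 'l'
After iteration 2: ch = 'o', chars = 'ol'
After iteration 3: ch = 'o', chars = 'ool'
After iteration 4: ch = 'p', chars = 'pool'
Loop ends.

Final answer: 'pool'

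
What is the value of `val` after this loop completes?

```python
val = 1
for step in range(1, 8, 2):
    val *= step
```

Let's trace through this code step by step.

Initialize: val = 1
Entering loop: for step in range(1, 8, 2):
After iteration 1: step = 1, val = 1
After iteration 2: step = 3, val = 3
After iteration 3: step = 5, val = 15
After iteration 4: step = 7, val = 105
Loop ends.

Final answer: 105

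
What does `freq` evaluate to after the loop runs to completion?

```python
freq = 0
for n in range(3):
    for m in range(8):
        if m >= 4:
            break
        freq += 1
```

Let's trace through this code step by step.

Initialize: freq = 0
Entering loop: for n in range(3):
After iteration 1: n = 0, freq = 4
After iteration 2: n = 1, freq = 8
After iteration 3: n = 2, freq = 12
Loop ends.

Final answer: 12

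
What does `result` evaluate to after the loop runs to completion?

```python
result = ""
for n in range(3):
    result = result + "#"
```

Let's trace through this code step by step.

Initialize: result = ''
Entering loop: for n in range(3):
After iteration 1: n = 0, result = '#'
After iteration 2: n = 1, result = '##'
After iteration 3: n = 2, result = '###'
Loop ends.

Final answer: '###'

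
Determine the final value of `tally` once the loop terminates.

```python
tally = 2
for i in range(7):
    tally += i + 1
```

Let's trace through this code step by step.

Initialize: tally = 2
Entering loop: for i in range(7):
After iteration 1: i = 0, tally = 3
After iteration 2: i = 1, tally = 5
After iteration 3: i = 2, tally = 8
After iteration 4: i = 3, tally = 12
After iteration 5: i = 4, tally = 17
After iteration 6: i = 5, tally = 23
After iteration 7: i = 6, tally = 30
Loop ends.

Final answer: 30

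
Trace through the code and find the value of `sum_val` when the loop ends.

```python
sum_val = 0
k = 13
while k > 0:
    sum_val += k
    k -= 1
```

Let's trace through this code step by step.

Initialize: sum_val = 0
Initialize: k = 13
Entering loop: while k > 0:
After iteration 1: sum_val = 13, k = 12
After iteration 2: sum_val = 25, k = 11
After iteration 3: sum_val = 36, k = 10
After iteration 4: sum_val = 46, k = 9
After iteration 5: sum_val = 55, k = 8
After iteration 6: sum_val = 63, k = 7
After iteration 7: sum_val = 70, k = 6
After iteration 8: sum_val = 76, k = 5
After iteration 9: sum_val = 81, k = 4
After iteration 10: sum_val = 85, k = 3
After iteration 11: sum_val = 88, k = 2
After iteration 12: sum_val = 90, k = 1
After iteration 13: sum_val = 91, k = 0
Loop ends.

Final answer: 91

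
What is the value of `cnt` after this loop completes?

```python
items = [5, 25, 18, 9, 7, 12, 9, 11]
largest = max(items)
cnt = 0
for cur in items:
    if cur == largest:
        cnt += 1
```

Let's trace through this code step by step.

Initialize: items = [5, 25, 18, 9, 7, 12, 9, 11]
Initialize: largest = 25
Initialize: cnt = 0
Entering loop: for cur in items:
After iteration 1: cur = 5, cnt = 0
After iteration 2: cur = 25, cnt = 1
After iteration 3: cur = 18, cnt = 1
After iteration 4: cur = 9, cnt = 1
After iteration 5: cur = 7, cnt = 1
After iteration 6: cur = 12, cnt = 1
After iteration 7: cur = 9, cnt = 1
After iteration 8: cur = 11, cnt = 1
Loop ends.

Final answer: 1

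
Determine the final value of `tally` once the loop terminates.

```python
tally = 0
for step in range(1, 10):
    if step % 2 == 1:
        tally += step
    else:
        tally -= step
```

Let's trace through this code step by step.

Initialize: tally = 0
Entering loop: for step in range(1, 10):
After iteration 1: step = 1, tally = 1
After iteration 2: step = 2, tally = -1
After iteration 3: step = 3, tally = 2
After iteration 4: step = 4, tally = -2
After iteration 5: step = 5, tally = 3
After iteration 6: step = 6, tally = -3
After iteration 7: step = 7, tally = 4
After iteration 8: step = 8, tally = -4
After iteration 9: step = 9, tally = 5
Loop ends.

Final answer: 5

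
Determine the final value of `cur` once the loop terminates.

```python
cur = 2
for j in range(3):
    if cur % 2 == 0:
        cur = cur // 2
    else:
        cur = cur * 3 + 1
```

Let's trace through this code step by step.

Initialize: cur = 2
Entering loop: for j in range(3):
After iteration 1: j = 0, cur = 1
After iteration 2: j = 1, cur = 4
After iteration 3: j = 2, cur = 2
Loop ends.

Final answer: 2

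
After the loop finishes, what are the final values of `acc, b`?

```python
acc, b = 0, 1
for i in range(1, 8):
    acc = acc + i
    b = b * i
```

Let's trace through this code step by step.

Initialize: acc = 0
Initialize: b = 1
Entering loop: for i in range(1, 8):
After iteration 1: i = 1, acc = 1, b = 1
After iteration 2: i = 2, acc = 3, b = 2
After iteration 3: i = 3, acc = 6, b = 6
After iteration 4: i = 4, acc = 10, b = 24
After iteration 5: i = 5, acc = 15, b = 120
After iteration 6: i = 6, acc = 21, b = 720
After iteration 7: i = 7, acc = 28, b = 5040
Loop ends.

Final answer: 28, 5040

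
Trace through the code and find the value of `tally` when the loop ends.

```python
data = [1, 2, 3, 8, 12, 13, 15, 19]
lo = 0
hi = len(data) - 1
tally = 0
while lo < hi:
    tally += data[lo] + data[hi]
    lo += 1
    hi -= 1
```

Let's trace through this code step by step.

Initialize: data = [1, 2, 3, 8, 12, 13, 15, 19]
Initialize: lo = 0
Initialize: hi = 7
Initialize: tally = 0
Entering loop: while lo < hi:
After iteration 1: lo = 1, hi = 6, tally = 20
After iteration 2: lo = 2, hi = 5, tally = 37
After iteration 3: lo = 3, hi = 4, tally = 53
After iteration 4: lo = 4, hi = 3, tally = 73
Loop ends.

Final answer: 73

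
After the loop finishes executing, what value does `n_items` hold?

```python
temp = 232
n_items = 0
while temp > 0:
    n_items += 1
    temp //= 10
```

Let's trace through this code step by step.

Initialize: temp = 232
Initialize: n_items = 0
Entering loop: while temp > 0:
After iteration 1: temp = 23, n_items = 1
After iteration 2: temp = 2, n_items = 2
After iteration 3: temp = 0, n_items = 3
Loop ends.

Final answer: 3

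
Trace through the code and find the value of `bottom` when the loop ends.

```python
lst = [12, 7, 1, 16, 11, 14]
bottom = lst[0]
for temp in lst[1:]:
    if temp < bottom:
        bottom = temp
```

Let's trace through this code step by step.

Initialize: lst = [12, 7, 1, 16, 11, 14]
Initialize: bottom = 12
Entering loop: for temp in lst[1:]:
After iteration 1: temp = 7, bottom = 7
After iteration 2: temp = 1, bottom = 1
After iteration 3: temp = 16, bottom = 1
After iteration 4: temp = 11, bottom = 1
After iteration 5: temp = 14, bottom = 1
Loop ends.

Final answer: 1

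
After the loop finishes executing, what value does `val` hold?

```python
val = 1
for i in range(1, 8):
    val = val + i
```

Let's trace through this code step by step.

Initialize: val = 1
Entering loop: for i in range(1, 8):
After iteration 1: i = 1, val = 2
After iteration 2: i = 2, val = 4
After iteration 3: i = 3, val = 7
After iteration 4: i = 4, val = 11
After iteration 5: i = 5, val = 16
After iteration 6: i = 6, val = 22
After iteration 7: i = 7, val = 29
Loop ends.

Final answer: 29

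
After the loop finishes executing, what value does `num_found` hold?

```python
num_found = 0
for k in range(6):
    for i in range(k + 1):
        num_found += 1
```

Let's trace through this code step by step.

Initialize: num_found = 0
Entering loop: for k in range(6):
After iteration 1: k = 0, num_found = 1, i = 0
After iteration 2: k = 1, num_found = 3, i = 1
After iteration 3: k = 2, num_found = 6, i = 2
After iteration 4: k = 3, num_found = 10, i = 3
After iteration 5: k = 4, num_found = 15, i = 4
After iteration 6: k = 5, num_found = 21, i = 5
Loop ends.

Final answer: 21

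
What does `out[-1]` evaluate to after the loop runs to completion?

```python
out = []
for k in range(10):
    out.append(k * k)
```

Let's trace through this code step by step.

Initialize: out = []
Entering loop: for k in range(10):
After iteration 1: k = 0, out = [0]
After iteration 2: k = 1, out = [0, 1]
After iteration 3: k = 2, out = [0, 1, 4]
After iteration 4: k = 3, out = [0, 1, 4, 9]
After iteration 5: k = 4, out = [0, 1, 4, 9, 16]
After iteration 6: k = 5, out = [0, 1, 4, 9, 16, 25]
After iteration 7: k = 6, out = [0, 1, 4, 9, 16, 25, 36]
After iteration 8: k = 7, out = [0, 1, 4, 9, 16, 25, 36, 49]
After iteration 9: k = 8, out = [0, 1, 4, 9, 16, 25, 36, 49, 64]
After iteration 10: k = 9, out = [0, 1, 4, 9, 16, 25, 36, 49, 64, 81]
Loop ends.
out[-1] = 81

Final answer: 81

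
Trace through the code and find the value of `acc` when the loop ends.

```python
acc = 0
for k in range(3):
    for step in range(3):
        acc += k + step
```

Let's trace through this code step by step.

Initialize: acc = 0
Entering loop: for k in range(3):
After iteration 1: k = 0, acc = 3
After iteration 2: k = 1, acc = 9
After iteration 3: k = 2, acc = 18
Loop ends.

Final answer: 18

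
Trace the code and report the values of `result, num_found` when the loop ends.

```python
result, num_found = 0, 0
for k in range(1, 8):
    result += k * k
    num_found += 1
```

Let's trace through this code step by step.

Initialize: result = 0
Initialize: num_found = 0
Entering loop: for k in range(1, 8):
After iteration 1: k = 1, result = 1, num_found = 1
After iteration 2: k = 2, result = 5, num_found = 2
After iteration 3: k = 3, result = 14, num_found = 3
After iteration 4: k = 4, result = 30, num_found = 4
After iteration 5: k = 5, result = 55, num_found = 5
After iteration 6: k = 6, result = 91, num_found = 6
After iteration 7: k = 7, result = 140, num_found = 7
Loop ends.

Final answer: 140, 7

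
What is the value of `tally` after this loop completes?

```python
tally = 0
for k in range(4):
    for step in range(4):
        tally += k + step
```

Let's trace through this code step by step.

Initialize: tally = 0
Entering loop: for k in range(4):
After iteration 1: k = 0, tally = 6
After iteration 2: k = 1, tally = 16
After iteration 3: k = 2, tally = 30
After iteration 4: k = 3, tally = 48
Loop ends.

Final answer: 48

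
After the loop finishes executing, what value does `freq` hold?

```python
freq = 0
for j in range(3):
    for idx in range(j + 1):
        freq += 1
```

Let's trace through this code step by step.

Initialize: freq = 0
Entering loop: for j in range(3):
After iteration 1: j = 0, freq = 1, idx = 0
After iteration 2: j = 1, freq = 3, idx = 1
After iteration 3: j = 2, freq = 6, idx = 2
Loop ends.

Final answer: 6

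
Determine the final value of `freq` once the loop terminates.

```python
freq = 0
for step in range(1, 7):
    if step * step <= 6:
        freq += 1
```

Let's trace through this code step by step.

Initialize: freq = 0
Entering loop: for step in range(1, 7):
After iteration 1: step = 1, freq = 1
After iteration 2: step = 2, freq = 2
After iteration 3: step = 3, freq = 2
After iteration 4: step = 4, freq = 2
After iteration 5: step = 5, freq = 2
After iteration 6: step = 6, freq = 2
Loop ends.

Final answer: 2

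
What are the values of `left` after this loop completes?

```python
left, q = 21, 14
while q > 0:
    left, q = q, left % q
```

Let's trace through this code step by step.

Initialize: left = 21
Initialize: q = 14
Entering loop: while q > 0:
After iteration 1: left = 14, q = 7
After iteration 2: left = 7, q = 0
Loop ends.

Final answer: 7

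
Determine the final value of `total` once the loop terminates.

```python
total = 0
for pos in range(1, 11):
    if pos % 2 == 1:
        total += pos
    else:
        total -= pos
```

Let's trace through this code step by step.

Initialize: total = 0
Entering loop: for pos in range(1, 11):
After iteration 1: pos = 1, total = 1
After iteration 2: pos = 2, total = -1
After iteration 3: pos = 3, total = 2
After iteration 4: pos = 4, total = -2
After iteration 5: pos = 5, total = 3
After iteration 6: pos = 6, total = -3
After iteration 7: pos = 7, total = 4
After iteration 8: pos = 8, total = -4
After iteration 9: pos = 9, total = 5
After iteration 10: pos = 10, total = -5
Loop ends.

Final answer: -5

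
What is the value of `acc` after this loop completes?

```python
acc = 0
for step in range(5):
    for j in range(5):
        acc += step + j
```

Let's trace through this code step by step.

Initialize: acc = 0
Entering loop: for step in range(5):
After iteration 1: step = 0, acc = 10
After iteration 2: step = 1, acc = 25
After iteration 3: step = 2, acc = 45
After iteration 4: step = 3, acc = 70
After iteration 5: step = 4, acc = 100
Loop ends.

Final answer: 100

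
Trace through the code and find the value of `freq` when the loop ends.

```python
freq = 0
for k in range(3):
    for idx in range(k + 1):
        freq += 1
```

Let's trace through this code step by step.

Initialize: freq = 0
Entering loop: for k in range(3):
After iteration 1: k = 0, freq = 1, idx = 0
After iteration 2: k = 1, freq = 3, idx = 1
After iteration 3: k = 2, freq = 6, idx = 2
Loop ends.

Final answer: 6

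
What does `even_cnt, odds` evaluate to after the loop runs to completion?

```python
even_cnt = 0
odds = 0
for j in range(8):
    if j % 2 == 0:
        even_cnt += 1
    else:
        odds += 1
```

Let's trace through this code step by step.

Initialize: even_cnt = 0
Initialize: odds = 0
Entering loop: for j in range(8):
After iteration 1: j = 0, even_cnt = 1, odds = 0
After iteration 2: j = 1, even_cnt = 1, odds = 1
After iteration 3: j = 2, even_cnt = 2, odds = 1
After iteration 4: j = 3, even_cnt = 2, odds = 2
After iteration 5: j = 4, even_cnt = 3, odds = 2
After iteration 6: j = 5, even_cnt = 3, odds = 3
After iteration 7: j = 6, even_cnt = 4, odds = 3
After iteration 8: j = 7, even_cnt = 4, odds = 4
Loop ends.

Final answer: 4, 4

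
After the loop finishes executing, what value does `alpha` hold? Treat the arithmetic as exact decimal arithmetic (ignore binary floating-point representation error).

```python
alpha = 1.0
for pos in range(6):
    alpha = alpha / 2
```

Let's trace through this code step by step.

Initialize: alpha = 1.0
Entering loop: for pos in range(6):
After iteration 1: pos = 0, alpha = 0.5
After iteration 2: pos = 1, alpha = 0.25
After iteration 3: pos = 2, alpha = 0.125
After iteration 4: pos = 3, alpha = 0.0625
After iteration 5: pos = 4, alpha = 0.03125
After iteration 6: pos = 5, alpha = 0.015625
Loop ends.

Final answer: 0.015625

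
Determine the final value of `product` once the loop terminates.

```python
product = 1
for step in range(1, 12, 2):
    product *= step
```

Let's trace through this code step by step.

Initialize: product = 1
Entering loop: for step in range(1, 12, 2):
After iteration 1: step = 1, product = 1
After iteration 2: step = 3, product = 3
After iteration 3: step = 5, product = 15
After iteration 4: step = 7, product = 105
After iteration 5: step = 9, product = 945
After iteration 6: step = 11, product = 10395
Loop ends.

Final answer: 10395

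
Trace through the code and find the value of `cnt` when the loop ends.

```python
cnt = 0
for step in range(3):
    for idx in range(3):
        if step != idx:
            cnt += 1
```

Let's trace through this code step by step.

Initialize: cnt = 0
Entering loop: for step in range(3):
After iteration 1: step = 0, cnt = 2
After iteration 2: step = 1, cnt = 4
After iteration 3: step = 2, cnt = 6
Loop ends.

Final answer: 6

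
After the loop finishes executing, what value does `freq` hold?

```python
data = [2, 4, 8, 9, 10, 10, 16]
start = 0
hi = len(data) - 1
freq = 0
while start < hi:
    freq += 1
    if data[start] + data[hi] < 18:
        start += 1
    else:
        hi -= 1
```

Let's trace through this code step by step.

Initialize: data = [2, 4, 8, 9, 10, 10, 16]
Initialize: start = 0
Initialize: hi = 6
Initialize: freq = 0
Entering loop: while start < hi:
After iteration 1: start = 0, hi = 5, freq = 1
After iteration 2: start = 1, hi = 5, freq = 2
After iteration 3: start = 2, hi = 5, freq = 3
After iteration 4: start = 2, hi = 4, freq = 4
After iteration 5: start = 2, hi = 3, freq = 5
After iteration 6: start = 3, hi = 3, freq = 6
Loop ends.

Final answer: 6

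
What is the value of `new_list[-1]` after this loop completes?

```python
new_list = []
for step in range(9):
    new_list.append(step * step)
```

Let's trace through this code step by step.

Initialize: new_list = []
Entering loop: for step in range(9):
After iteration 1: step = 0, new_list = [0]
After iteration 2: step = 1, new_list = [0, 1]
After iteration 3: step = 2, new_list = [0, 1, 4]
After iteration 4: step = 3, new_list = [0, 1, 4, 9]
After iteration 5: step = 4, new_list = [0, 1, 4, 9, 16]
After iteration 6: step = 5, new_list = [0, 1, 4, 9, 16, 25]
After iteration 7: step = 6, new_list = [0, 1, 4, 9, 16, 25, 36]
After iteration 8: step = 7, new_list = [0, 1, 4, 9, 16, 25, 36, 49]
After iteration 9: step = 8, new_list = [0, 1, 4, 9, 16, 25, 36, 49, 64]
Loop ends.
new_list[-1] = 64

Final answer: 64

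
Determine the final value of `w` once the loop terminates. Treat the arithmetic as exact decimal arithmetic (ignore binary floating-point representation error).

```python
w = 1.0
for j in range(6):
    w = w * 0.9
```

Let's trace through this code step by step.

Initialize: w = 1.0
Entering loop: for j in range(6):
After iteration 1: j = 0, w = 0.9
After iteration 2: j = 1, w = 0.81
After iteration 3: j = 2, w = 0.729
After iteration 4: j = 3, w = 0.6561
After iteration 5: j = 4, w = 0.59049
After iteration 6: j = 5, w = 0.531441
Loop ends.

Final answer: 0.531441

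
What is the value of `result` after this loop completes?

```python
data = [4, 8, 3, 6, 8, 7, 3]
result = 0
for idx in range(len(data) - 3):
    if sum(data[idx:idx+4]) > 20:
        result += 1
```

Let's trace through this code step by step.

Initialize: data = [4, 8, 3, 6, 8, 7, 3]
Initialize: result = 0
Entering loop: for idx in range(len(data) - 3):
After iteration 1: idx = 0, result = 1
After iteration 2: idx = 1, result = 2
After iteration 3: idx = 2, result = 3
After iteration 4: idx = 3, result = 4
Loop ends.

Final answer: 4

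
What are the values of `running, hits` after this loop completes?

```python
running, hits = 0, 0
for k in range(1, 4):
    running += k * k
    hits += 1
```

Let's trace through this code step by step.

Initialize: running = 0
Initialize: hits = 0
Entering loop: for k in range(1, 4):
After iteration 1: k = 1, running = 1, hits = 1
After iteration 2: k = 2, running = 5, hits = 2
After iteration 3: k = 3, running = 14, hits = 3
Loop ends.

Final answer: 14, 3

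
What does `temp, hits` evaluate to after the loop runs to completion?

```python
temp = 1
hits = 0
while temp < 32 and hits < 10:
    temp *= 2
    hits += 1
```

Let's trace through this code step by step.

Initialize: temp = 1
Initialize: hits = 0
Entering loop: while temp < 32 and hits < 10:
After iteration 1: temp = 2, hits = 1
After iteration 2: temp = 4, hits = 2
After iteration 3: temp = 8, hits = 3
After iteration 4: temp = 16, hits = 4
After iteration 5: temp = 32, hits = 5
Loop ends.

Final answer: 32, 5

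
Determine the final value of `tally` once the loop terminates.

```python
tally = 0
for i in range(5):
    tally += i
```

Let's trace through this code step by step.

Initialize: tally = 0
Entering loop: for i in range(5):
After iteration 1: i = 0, tally = 0
After iteration 2: i = 1, tally = 1
After iteration 3: i = 2, tally = 3
After iteration 4: i = 3, tally = 6
After iteration 5: i = 4, tally = 10
Loop ends.

Final answer: 10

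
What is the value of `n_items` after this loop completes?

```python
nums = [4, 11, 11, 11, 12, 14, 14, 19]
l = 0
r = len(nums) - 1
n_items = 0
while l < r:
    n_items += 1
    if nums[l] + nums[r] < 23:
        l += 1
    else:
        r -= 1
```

Let's trace through this code step by step.

Initialize: nums = [4, 11, 11, 11, 12, 14, 14, 19]
Initialize: l = 0
Initialize: r = 7
Initialize: n_items = 0
Entering loop: while l < r:
After iteration 1: l = 0, r = 6, n_items = 1
After iteration 2: l = 1, r = 6, n_items = 2
After iteration 3: l = 1, r = 5, n_items = 3
After iteration 4: l = 1, r = 4, n_items = 4
After iteration 5: l = 1, r = 3, n_items = 5
After iteration 6: l = 2, r = 3, n_items = 6
After iteration 7: l = 3, r = 3, n_items = 7
Loop ends.

Final answer: 7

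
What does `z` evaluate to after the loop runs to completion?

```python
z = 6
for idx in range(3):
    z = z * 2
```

Let's trace through this code step by step.

Initialize: z = 6
Entering loop: for idx in range(3):
After iteration 1: idx = 0, z = 12
After iteration 2: idx = 1, z = 24
After iteration 3: idx = 2, z = 48
Loop ends.

Final answer: 48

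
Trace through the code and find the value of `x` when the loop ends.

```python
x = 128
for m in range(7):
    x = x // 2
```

Let's trace through this code step by step.

Initialize: x = 128
Entering loop: for m in range(7):
After iteration 1: m = 0, x = 64
After iteration 2: m = 1, x = 32
After iteration 3: m = 2, x = 16
After iteration 4: m = 3, x = 8
After iteration 5: m = 4, x = 4
After iteration 6: m = 5, x = 2
After iteration 7: m = 6, x = 1
Loop ends.

Final answer: 1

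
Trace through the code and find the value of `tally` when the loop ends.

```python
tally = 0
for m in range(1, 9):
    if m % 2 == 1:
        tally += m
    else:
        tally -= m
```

Let's trace through this code step by step.

Initialize: tally = 0
Entering loop: for m in range(1, 9):
After iteration 1: m = 1, tally = 1
After iteration 2: m = 2, tally = -1
After iteration 3: m = 3, tally = 2
After iteration 4: m = 4, tally = -2
After iteration 5: m = 5, tally = 3
After iteration 6: m = 6, tally = -3
After iteration 7: m = 7, tally = 4
After iteration 8: m = 8, tally = -4
Loop ends.

Final answer: -4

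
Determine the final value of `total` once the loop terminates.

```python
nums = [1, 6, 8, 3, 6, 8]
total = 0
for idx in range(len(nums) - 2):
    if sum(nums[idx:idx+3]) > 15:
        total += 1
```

Let's trace through this code step by step.

Initialize: nums = [1, 6, 8, 3, 6, 8]
Initialize: total = 0
Entering loop: for idx in range(len(nums) - 2):
After iteration 1: idx = 0, total = 0
After iteration 2: idx = 1, total = 1
After iteration 3: idx = 2, total = 2
After iteration 4: idx = 3, total = 3
Loop ends.

Final answer: 3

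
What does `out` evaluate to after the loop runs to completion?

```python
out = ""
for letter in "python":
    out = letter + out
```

Let's trace through this code step by step.

Initialize: out = ''
Entering loop: for letter in "python":
After iteration 1: letter = 'p', out = 'p'
After iteration 2: letter = 'y', out = 'yp'
After iteration 3: letter = 't', out = 'typ'
After iteration 4: letter = 'h', out = 'htyp'
After iteration 5: letter = 'o', out = 'ohtyp'
After iteration 6: letter = 'n', out = 'nohtyp'
Loop ends.

Final answer: 'nohtyp'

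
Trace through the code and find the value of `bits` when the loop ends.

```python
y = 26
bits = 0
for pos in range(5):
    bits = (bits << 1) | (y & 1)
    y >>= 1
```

Let's trace through this code step by step.

Initialize: y = 26
Initialize: bits = 0
Entering loop: for pos in range(5):
After iteration 1: pos = 0, y = 13, bits = 0
After iteration 2: pos = 1, y = 6, bits = 1
After iteration 3: pos = 2, y = 3, bits = 2
After iteration 4: pos = 3, y = 1, bits = 5
After iteration 5: pos = 4, y = 0, bits = 11
Loop ends.

Final answer: 11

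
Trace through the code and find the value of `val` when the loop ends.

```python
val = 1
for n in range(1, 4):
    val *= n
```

Let's trace through this code step by step.

Initialize: val = 1
Entering loop: for n in range(1, 4):
After iteration 1: n = 1, val = 1
After iteration 2: n = 2, val = 2
After iteration 3: n = 3, val = 6
Loop ends.

Final answer: 6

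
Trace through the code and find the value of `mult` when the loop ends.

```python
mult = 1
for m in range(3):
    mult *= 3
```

Let's trace through this code step by step.

Initialize: mult = 1
Entering loop: for m in range(3):
After iteration 1: m = 0, mult = 3
After iteration 2: m = 1, mult = 9
After iteration 3: m = 2, mult = 27
Loop ends.

Final answer: 27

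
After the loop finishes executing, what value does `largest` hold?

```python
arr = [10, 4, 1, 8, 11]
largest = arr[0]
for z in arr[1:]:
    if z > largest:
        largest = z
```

Let's trace through this code step by step.

Initialize: arr = [10, 4, 1, 8, 11]
Initialize: largest = 10
Entering loop: for z in arr[1:]:
After iteration 1: z = 4, largest = 10
After iteration 2: z = 1, largest = 10
After iteration 3: z = 8, largest = 10
After iteration 4: z = 11, largest = 11
Loop ends.

Final answer: 11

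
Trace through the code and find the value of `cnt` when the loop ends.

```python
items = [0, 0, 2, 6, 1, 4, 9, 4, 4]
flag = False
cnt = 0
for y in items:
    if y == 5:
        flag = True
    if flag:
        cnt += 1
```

Let's trace through this code step by step.

Initialize: items = [0, 0, 2, 6, 1, 4, 9, 4, 4]
Initialize: flag = False
Initialize: cnt = 0
Entering loop: for y in items:
After iteration 1: y = 0, cnt = 0
After iteration 2: y = 0, cnt = 0
After iteration 3: y = 2, cnt = 0
After iteration 4: y = 6, cnt = 0
After iteration 5: y = 1, cnt = 0
After iteration 6: y = 4, cnt = 0
After iteration 7: y = 9, cnt = 0
After iteration 8: y = 4, cnt = 0
After iteration 9: y = 4, cnt = 0
Loop ends.

Final answer: 0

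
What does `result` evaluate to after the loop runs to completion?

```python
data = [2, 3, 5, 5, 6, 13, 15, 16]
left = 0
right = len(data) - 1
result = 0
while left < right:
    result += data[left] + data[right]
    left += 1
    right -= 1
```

Let's trace through this code step by step.

Initialize: data = [2, 3, 5, 5, 6, 13, 15, 16]
Initialize: left = 0
Initialize: right = 7
Initialize: result = 0
Entering loop: while left < right:
After iteration 1: left = 1, right = 6, result = 18
After iteration 2: left = 2, right = 5, result = 36
After iteration 3: left = 3, right = 4, result = 54
After iteration 4: left = 4, right = 3, result = 65
Loop ends.

Final answer: 65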